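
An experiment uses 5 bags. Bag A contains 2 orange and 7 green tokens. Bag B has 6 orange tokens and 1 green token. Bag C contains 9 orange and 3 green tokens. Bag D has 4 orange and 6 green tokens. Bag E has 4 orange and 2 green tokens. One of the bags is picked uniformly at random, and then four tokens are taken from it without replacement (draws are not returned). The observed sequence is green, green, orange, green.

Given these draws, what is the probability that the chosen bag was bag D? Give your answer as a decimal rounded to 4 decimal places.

0.3990

The likelihood of the observed sequence under each hypothesis: P(data | bag A) = (7/9)(6/8)(2/7)(5/6) = 0.13889; P(data | bag B) = (1/7)(0/6) = 0; P(data | bag C) = (3/12)(2/11)(9/10)(1/9) = 0.0045455; P(data | bag D) = (6/10)(5/9)(4/8)(4/7) = 0.095238; P(data | bag E) = (2/6)(1/5)(4/4)(0/3) = 0.
The prior-weighted likelihoods are 1/5 · 0.13889 = 0.027778, 1/5 · 0 = 0, 1/5 · 0.0045455 = 0.00090909, 1/5 · 0.095238 = 0.019048, 1/5 · 0 = 0; with total 0.047734.
Therefore the posterior P(bag D | data) = (0.019048) / (0.047734) = 0.39903.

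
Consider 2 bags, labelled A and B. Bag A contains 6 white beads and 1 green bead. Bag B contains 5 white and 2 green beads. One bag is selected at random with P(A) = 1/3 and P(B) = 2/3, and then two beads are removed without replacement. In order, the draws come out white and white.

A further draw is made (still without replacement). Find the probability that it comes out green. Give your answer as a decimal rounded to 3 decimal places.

0.314

Compute the likelihood of the observed sequence for each case: P(data | bag A) = (6/7)(5/6) = 5/7; P(data | bag B) = (5/7)(4/6) = 10/21.
Multiplying each by its prior: 1/3 · 5/7 = 5/21, 2/3 · 10/21 = 20/63; summing to 5/9.
Normalising, the posterior is P(bag A | data) = 3/7, P(bag B | data) = 4/7.
So P(green next | data) = Σ P(green next | H) P(H | data) = (1/5)(3/7) + (2/5)(4/7) = 11/35.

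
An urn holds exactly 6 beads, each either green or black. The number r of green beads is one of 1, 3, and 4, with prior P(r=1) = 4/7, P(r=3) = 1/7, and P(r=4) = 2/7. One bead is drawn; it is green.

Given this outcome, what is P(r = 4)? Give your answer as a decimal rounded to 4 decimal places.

The likelihood of this draw under each hypothesis: P(data | r = 1) = (1/6) = 1/6; P(data | r = 3) = (3/6) = 1/2; P(data | r = 4) = (4/6) = 2/3.
The prior-weighted likelihoods are 4/7 · 1/6 = 2/21, 1/7 · 1/2 = 1/14, 2/7 · 2/3 = 4/21; these sum to 5/14.
Hence P(r = 4 | data) = (4/21) / (5/14) = 8/15.

0.5333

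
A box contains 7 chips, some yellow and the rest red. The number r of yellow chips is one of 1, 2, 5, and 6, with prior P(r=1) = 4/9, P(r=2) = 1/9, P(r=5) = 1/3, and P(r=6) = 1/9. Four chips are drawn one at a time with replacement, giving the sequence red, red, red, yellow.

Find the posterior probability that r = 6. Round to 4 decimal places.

The likelihood of the observed sequence under each hypothesis: P(data | r = 1) = (6/7)(6/7)(6/7)(1/7) = 0.089963; P(data | r = 2) = (5/7)(5/7)(5/7)(2/7) = 0.10412; P(data | r = 5) = (2/7)(2/7)(2/7)(5/7) = 0.01666; P(data | r = 6) = (1/7)(1/7)(1/7)(6/7) = 0.002499.
Multiplying each by its prior: 4/9 · 0.089963 = 0.039983, 1/9 · 0.10412 = 0.011569, 1/3 · 0.01666 = 0.0055532, 1/9 · 0.002499 = 0.00027766; with total 0.057383.
Therefore the posterior P(r = 6 | data) = (0.00027766) / (0.057383) = 0.0048387.

0.0048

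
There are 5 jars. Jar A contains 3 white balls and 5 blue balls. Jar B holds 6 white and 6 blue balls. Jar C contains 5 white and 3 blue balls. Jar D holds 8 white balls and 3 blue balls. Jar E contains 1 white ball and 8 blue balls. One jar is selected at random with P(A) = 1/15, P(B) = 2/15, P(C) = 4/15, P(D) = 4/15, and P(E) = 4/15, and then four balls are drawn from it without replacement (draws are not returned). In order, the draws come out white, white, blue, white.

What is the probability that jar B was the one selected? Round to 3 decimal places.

0.113

For each hypothesis, P(data | H) works out to: P(data | jar A) = (3/8)(2/7)(5/6)(1/5) = 0.017857; P(data | jar B) = (6/12)(5/11)(6/10)(4/9) = 0.060606; P(data | jar C) = (5/8)(4/7)(3/6)(3/5) = 0.10714; P(data | jar D) = (8/11)(7/10)(3/9)(6/8) = 0.12727; P(data | jar E) = (1/9)(0/8) = 0.
The prior-weighted likelihoods are 1/15 · 0.017857 = 0.0011905, 2/15 · 0.060606 = 0.0080808, 4/15 · 0.10714 = 0.028571, 4/15 · 0.12727 = 0.033939, 4/15 · 0 = 0; with total 0.071782.
By Bayes' rule, P(jar B | data) = (0.0080808) / (0.071782) = 0.11257.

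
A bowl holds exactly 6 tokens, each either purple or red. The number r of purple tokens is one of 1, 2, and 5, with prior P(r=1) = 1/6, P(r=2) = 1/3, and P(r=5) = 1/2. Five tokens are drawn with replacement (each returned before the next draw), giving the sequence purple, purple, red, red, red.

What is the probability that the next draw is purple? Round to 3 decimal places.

0.357

Under each hypothesis, the probability of the observed sequence is: P(data | r = 1) = (1/6)(1/6)(5/6)(5/6)(5/6) = 0.016075; P(data | r = 2) = (2/6)(2/6)(4/6)(4/6)(4/6) = 0.032922; P(data | r = 5) = (5/6)(5/6)(1/6)(1/6)(1/6) = 0.003215.
The prior-weighted likelihoods are 1/6 · 0.016075 = 0.0026792, 1/3 · 0.032922 = 0.010974, 1/2 · 0.003215 = 0.0016075; these sum to 0.015261.
Dividing through by the total gives posterior P(r = 1 | data) = 0.17556, P(r = 2 | data) = 0.7191, P(r = 5 | data) = 0.10534.
The predictive probability is P(purple next | data) = (1/6)(0.17556) + (1/3)(0.7191) + (5/6)(0.10534) = 0.35674.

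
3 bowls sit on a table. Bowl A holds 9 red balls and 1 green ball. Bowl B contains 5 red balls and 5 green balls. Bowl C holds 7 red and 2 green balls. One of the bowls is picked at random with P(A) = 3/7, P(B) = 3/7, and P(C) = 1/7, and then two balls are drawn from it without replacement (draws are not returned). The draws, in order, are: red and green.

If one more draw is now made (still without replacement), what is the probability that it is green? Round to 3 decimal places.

Under each hypothesis, the probability of the observed sequence is: P(data | bowl A) = (9/10)(1/9) = 0.1; P(data | bowl B) = (5/10)(5/9) = 0.27778; P(data | bowl C) = (7/9)(2/8) = 0.19444.
Multiplying each by its prior: 3/7 · 0.1 = 0.042857, 3/7 · 0.27778 = 0.11905, 1/7 · 0.19444 = 0.027778; with total 0.18968.
Dividing through by the total gives posterior P(bowl A | data) = 0.22594, P(bowl B | data) = 0.62762, P(bowl C | data) = 0.14644.
So P(green next | data) = Σ P(green next | H) P(H | data) = (0)(0.22594) + (1/2)(0.62762) + (1/7)(0.14644) = 0.33473.

0.335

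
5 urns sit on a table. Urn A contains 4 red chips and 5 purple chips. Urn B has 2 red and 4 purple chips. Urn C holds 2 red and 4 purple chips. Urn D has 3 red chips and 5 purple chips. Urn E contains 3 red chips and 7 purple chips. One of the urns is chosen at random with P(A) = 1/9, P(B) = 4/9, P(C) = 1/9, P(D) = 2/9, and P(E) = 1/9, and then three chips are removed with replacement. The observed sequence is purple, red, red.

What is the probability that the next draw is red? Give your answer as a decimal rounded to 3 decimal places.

For each hypothesis, P(data | H) works out to: P(data | urn A) = (5/9)(4/9)(4/9) = 0.10974; P(data | urn B) = (4/6)(2/6)(2/6) = 0.074074; P(data | urn C) = (4/6)(2/6)(2/6) = 0.074074; P(data | urn D) = (5/8)(3/8)(3/8) = 0.087891; P(data | urn E) = (7/10)(3/10)(3/10) = 0.063.
Weighting by the prior gives 1/9 · 0.10974 = 0.012193, 4/9 · 0.074074 = 0.032922, 1/9 · 0.074074 = 0.0082305, 2/9 · 0.087891 = 0.019531, 1/9 · 0.063 = 0.007; summing to 0.079877.
Dividing through by the total gives posterior P(urn A | data) = 0.15265, P(urn B | data) = 0.41216, P(urn C | data) = 0.10304, P(urn D | data) = 0.24452, P(urn E | data) = 0.087635.
The predictive probability is P(red next | data) = (4/9)(0.15265) + (1/3)(0.41216) + (1/3)(0.10304) + (3/8)(0.24452) + (3/10)(0.087635) = 0.35756.

0.358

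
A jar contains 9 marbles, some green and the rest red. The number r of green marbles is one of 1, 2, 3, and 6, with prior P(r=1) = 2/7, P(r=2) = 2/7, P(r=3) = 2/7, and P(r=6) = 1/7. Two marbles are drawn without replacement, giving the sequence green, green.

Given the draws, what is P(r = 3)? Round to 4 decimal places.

For each hypothesis, P(data | H) works out to: P(data | r = 1) = (1/9)(0/8) = 0; P(data | r = 2) = (2/9)(1/8) = 1/36; P(data | r = 3) = (3/9)(2/8) = 1/12; P(data | r = 6) = (6/9)(5/8) = 5/12.
Multiplying each by its prior: 2/7 · 0 = 0, 2/7 · 1/36 = 1/126, 2/7 · 1/12 = 1/42, 1/7 · 5/12 = 5/84; summing to 23/252.
Hence P(r = 3 | data) = (1/42) / (23/252) = 6/23.

0.2609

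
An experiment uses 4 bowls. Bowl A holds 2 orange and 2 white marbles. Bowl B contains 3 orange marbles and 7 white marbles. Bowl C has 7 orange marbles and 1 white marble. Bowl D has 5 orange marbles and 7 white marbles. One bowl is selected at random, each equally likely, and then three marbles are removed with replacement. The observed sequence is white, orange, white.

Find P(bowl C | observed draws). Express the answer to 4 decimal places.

0.0320

For each hypothesis, P(data | H) works out to: P(data | bowl A) = (2/4)(2/4)(2/4) = 0.125; P(data | bowl B) = (7/10)(3/10)(7/10) = 0.147; P(data | bowl C) = (1/8)(7/8)(1/8) = 0.013672; P(data | bowl D) = (7/12)(5/12)(7/12) = 0.14178.
Multiplying each by its prior: 1/4 · 0.125 = 0.03125, 1/4 · 0.147 = 0.03675, 1/4 · 0.013672 = 0.003418, 1/4 · 0.14178 = 0.035446; these sum to 0.10686.
By Bayes' rule, P(bowl C | data) = (0.003418) / (0.10686) = 0.031984.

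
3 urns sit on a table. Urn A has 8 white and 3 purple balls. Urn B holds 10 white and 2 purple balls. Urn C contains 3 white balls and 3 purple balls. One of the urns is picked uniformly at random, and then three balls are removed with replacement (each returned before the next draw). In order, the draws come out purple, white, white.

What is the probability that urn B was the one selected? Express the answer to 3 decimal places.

For each hypothesis, P(data | H) works out to: P(data | urn A) = (3/11)(8/11)(8/11) = 0.14425; P(data | urn B) = (2/12)(10/12)(10/12) = 0.11574; P(data | urn C) = (3/6)(3/6)(3/6) = 0.125.
Multiplying each by its prior: 1/3 · 0.14425 = 0.048084, 1/3 · 0.11574 = 0.03858, 1/3 · 0.125 = 0.041667; these sum to 0.12833.
So P(urn B | data) = (0.03858) / (0.12833) = 0.30063.

0.301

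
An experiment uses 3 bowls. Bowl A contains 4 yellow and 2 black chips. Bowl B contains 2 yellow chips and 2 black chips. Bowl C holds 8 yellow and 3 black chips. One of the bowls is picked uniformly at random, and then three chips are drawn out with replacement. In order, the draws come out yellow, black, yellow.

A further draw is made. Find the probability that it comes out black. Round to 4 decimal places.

For each hypothesis, P(data | H) works out to: P(data | bowl A) = (4/6)(2/6)(4/6) = 0.14815; P(data | bowl B) = (2/4)(2/4)(2/4) = 0.125; P(data | bowl C) = (8/11)(3/11)(8/11) = 0.14425.
Multiplying each by its prior: 1/3 · 0.14815 = 0.049383, 1/3 · 0.125 = 0.041667, 1/3 · 0.14425 = 0.048084; with total 0.13913.
Normalising, the posterior is P(bowl A | data) = 0.35493, P(bowl B | data) = 0.29947, P(bowl C | data) = 0.3456.
Averaging over the posterior, P(black next | data) = (1/3)(0.35493) + (1/2)(0.29947) + (3/11)(0.3456) = 0.3623.

0.3623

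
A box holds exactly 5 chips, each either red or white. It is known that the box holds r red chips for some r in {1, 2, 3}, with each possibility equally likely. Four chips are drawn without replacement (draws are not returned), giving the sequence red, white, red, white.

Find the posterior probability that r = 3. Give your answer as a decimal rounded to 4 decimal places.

0.5000

Under each hypothesis, the probability of the observed sequence is: P(data | r = 1) = (1/5)(4/4)(0/3) = 0; P(data | r = 2) = (2/5)(3/4)(1/3)(2/2) = 1/10; P(data | r = 3) = (3/5)(2/4)(2/3)(1/2) = 1/10.
The prior-weighted likelihoods are 1/3 · 0 = 0, 1/3 · 1/10 = 1/30, 1/3 · 1/10 = 1/30; summing to 1/15.
So P(r = 3 | data) = (1/30) / (1/15) = 1/2.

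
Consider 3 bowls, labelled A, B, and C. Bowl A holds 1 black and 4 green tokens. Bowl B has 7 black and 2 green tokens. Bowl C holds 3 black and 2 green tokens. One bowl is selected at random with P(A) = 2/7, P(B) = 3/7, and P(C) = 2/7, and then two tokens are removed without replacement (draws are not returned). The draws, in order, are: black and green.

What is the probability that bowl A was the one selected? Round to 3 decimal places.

0.253

Compute the likelihood of the observed sequence for each case: P(data | bowl A) = (1/5)(4/4) = 1/5; P(data | bowl B) = (7/9)(2/8) = 7/36; P(data | bowl C) = (3/5)(2/4) = 3/10.
Weighting by the prior gives 2/7 · 1/5 = 2/35, 3/7 · 7/36 = 1/12, 2/7 · 3/10 = 3/35; these sum to 19/84.
So P(bowl A | data) = (2/35) / (19/84) = 24/95.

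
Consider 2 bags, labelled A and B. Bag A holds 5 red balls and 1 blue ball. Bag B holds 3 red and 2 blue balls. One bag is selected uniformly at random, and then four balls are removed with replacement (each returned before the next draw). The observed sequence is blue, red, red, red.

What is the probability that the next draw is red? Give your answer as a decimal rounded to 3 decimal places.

Compute the likelihood of the observed sequence for each case: P(data | bag A) = (1/6)(5/6)(5/6)(5/6) = 0.096451; P(data | bag B) = (2/5)(3/5)(3/5)(3/5) = 0.0864.
The prior-weighted likelihoods are 1/2 · 0.096451 = 0.048225, 1/2 · 0.0864 = 0.0432; with total 0.091425.
The posterior is then P(bag A | data) = 0.52748, P(bag B | data) = 0.47252.
So P(red next | data) = Σ P(red next | H) P(H | data) = (5/6)(0.52748) + (3/5)(0.47252) = 0.72308.

0.723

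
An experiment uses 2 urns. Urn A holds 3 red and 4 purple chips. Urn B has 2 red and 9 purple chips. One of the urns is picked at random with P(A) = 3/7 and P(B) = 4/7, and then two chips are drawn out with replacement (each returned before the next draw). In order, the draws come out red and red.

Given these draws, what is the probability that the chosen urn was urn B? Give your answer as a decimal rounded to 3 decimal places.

Compute the likelihood of the observed sequence for each case: P(data | urn A) = (3/7)(3/7) = 0.18367; P(data | urn B) = (2/11)(2/11) = 0.033058.
Weighting by the prior gives 3/7 · 0.18367 = 0.078717, 4/7 · 0.033058 = 0.01889; with total 0.097607.
Hence P(urn B | data) = (0.01889) / (0.097607) = 0.19353.

0.194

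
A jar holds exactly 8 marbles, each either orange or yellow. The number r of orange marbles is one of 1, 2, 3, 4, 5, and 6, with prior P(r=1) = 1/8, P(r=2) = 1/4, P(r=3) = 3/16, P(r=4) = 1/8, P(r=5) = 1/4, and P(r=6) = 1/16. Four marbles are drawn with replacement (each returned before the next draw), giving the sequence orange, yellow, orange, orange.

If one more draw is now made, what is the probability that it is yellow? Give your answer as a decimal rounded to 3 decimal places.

The likelihood of the observed sequence under each hypothesis: P(data | r = 1) = (1/8)(7/8)(1/8)(1/8) = 0.001709; P(data | r = 2) = (2/8)(6/8)(2/8)(2/8) = 0.011719; P(data | r = 3) = (3/8)(5/8)(3/8)(3/8) = 0.032959; P(data | r = 4) = (4/8)(4/8)(4/8)(4/8) = 0.0625; P(data | r = 5) = (5/8)(3/8)(5/8)(5/8) = 0.091553; P(data | r = 6) = (6/8)(2/8)(6/8)(6/8) = 0.10547.
Weighting by the prior gives 1/8 · 0.001709 = 0.00021362, 1/4 · 0.011719 = 0.0029297, 3/16 · 0.032959 = 0.0061798, 1/8 · 0.0625 = 0.0078125, 1/4 · 0.091553 = 0.022888, 1/16 · 0.10547 = 0.0065918; these sum to 0.046616.
The posterior is then P(r = 1 | data) = 0.0045827, P(r = 2 | data) = 0.062848, P(r = 3 | data) = 0.13257, P(r = 4 | data) = 0.16759, P(r = 5 | data) = 0.491, P(r = 6 | data) = 0.14141.
So P(yellow next | data) = Σ P(yellow next | H) P(H | data) = (7/8)(0.0045827) + (3/4)(0.062848) + (5/8)(0.13257) + (1/2)(0.16759) + (3/8)(0.491) + (1/4)(0.14141) = 0.43727.

0.437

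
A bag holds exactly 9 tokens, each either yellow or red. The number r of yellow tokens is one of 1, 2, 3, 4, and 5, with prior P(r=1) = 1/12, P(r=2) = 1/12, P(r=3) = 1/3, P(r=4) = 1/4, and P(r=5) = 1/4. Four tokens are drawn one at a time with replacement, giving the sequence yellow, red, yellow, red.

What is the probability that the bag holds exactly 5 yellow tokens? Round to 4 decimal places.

0.3033

The likelihood of the observed sequence under each hypothesis: P(data | r = 1) = (1/9)(8/9)(1/9)(8/9) = 0.0097546; P(data | r = 2) = (2/9)(7/9)(2/9)(7/9) = 0.029873; P(data | r = 3) = (3/9)(6/9)(3/9)(6/9) = 0.049383; P(data | r = 4) = (4/9)(5/9)(4/9)(5/9) = 0.060966; P(data | r = 5) = (5/9)(4/9)(5/9)(4/9) = 0.060966.
The prior-weighted likelihoods are 1/12 · 0.0097546 = 0.00081288, 1/12 · 0.029873 = 0.0024895, 1/3 · 0.049383 = 0.016461, 1/4 · 0.060966 = 0.015242, 1/4 · 0.060966 = 0.015242; with total 0.050246.
Therefore the posterior P(r = 5 | data) = (0.015242) / (0.050246) = 0.30334.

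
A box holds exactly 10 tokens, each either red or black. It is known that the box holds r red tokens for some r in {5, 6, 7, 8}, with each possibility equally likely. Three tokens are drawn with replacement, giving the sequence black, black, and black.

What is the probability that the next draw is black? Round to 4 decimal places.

0.4366

Under each hypothesis, the probability of the observed sequence is: P(data | r = 5) = (5/10)(5/10)(5/10) = 0.125; P(data | r = 6) = (4/10)(4/10)(4/10) = 0.064; P(data | r = 7) = (3/10)(3/10)(3/10) = 0.027; P(data | r = 8) = (2/10)(2/10)(2/10) = 0.008.
Weighting by the prior gives 1/4 · 0.125 = 0.03125, 1/4 · 0.064 = 0.016, 1/4 · 0.027 = 0.00675, 1/4 · 0.008 = 0.002; with total 0.056.
Dividing through by the total gives posterior P(r = 5 | data) = 0.55804, P(r = 6 | data) = 0.28571, P(r = 7 | data) = 0.12054, P(r = 8 | data) = 0.035714.
Averaging over the posterior, P(black next | data) = (1/2)(0.55804) + (2/5)(0.28571) + (3/10)(0.12054) + (1/5)(0.035714) = 0.43661.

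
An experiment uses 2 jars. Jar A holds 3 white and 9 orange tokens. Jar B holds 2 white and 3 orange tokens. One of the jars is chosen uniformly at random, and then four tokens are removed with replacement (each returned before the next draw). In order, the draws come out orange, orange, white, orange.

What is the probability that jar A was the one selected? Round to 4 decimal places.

Under each hypothesis, the probability of the observed sequence is: P(data | jar A) = (9/12)(9/12)(3/12)(9/12) = 0.10547; P(data | jar B) = (3/5)(3/5)(2/5)(3/5) = 0.0864.
Multiplying each by its prior: 1/2 · 0.10547 = 0.052734, 1/2 · 0.0864 = 0.0432; with total 0.095934.
Therefore the posterior P(jar A | data) = (0.052734) / (0.095934) = 0.54969.

0.5497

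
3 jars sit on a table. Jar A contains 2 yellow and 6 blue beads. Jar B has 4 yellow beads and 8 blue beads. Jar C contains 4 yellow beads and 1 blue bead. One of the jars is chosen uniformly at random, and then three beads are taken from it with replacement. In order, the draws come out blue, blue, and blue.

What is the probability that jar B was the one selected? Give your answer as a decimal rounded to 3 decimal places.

0.408

Compute the likelihood of the observed sequence for each case: P(data | jar A) = (6/8)(6/8)(6/8) = 0.42188; P(data | jar B) = (8/12)(8/12)(8/12) = 0.2963; P(data | jar C) = (1/5)(1/5)(1/5) = 0.008.
Multiplying each by its prior: 1/3 · 0.42188 = 0.14062, 1/3 · 0.2963 = 0.098765, 1/3 · 0.008 = 0.0026667; these sum to 0.24206.
So P(jar B | data) = (0.098765) / (0.24206) = 0.40803.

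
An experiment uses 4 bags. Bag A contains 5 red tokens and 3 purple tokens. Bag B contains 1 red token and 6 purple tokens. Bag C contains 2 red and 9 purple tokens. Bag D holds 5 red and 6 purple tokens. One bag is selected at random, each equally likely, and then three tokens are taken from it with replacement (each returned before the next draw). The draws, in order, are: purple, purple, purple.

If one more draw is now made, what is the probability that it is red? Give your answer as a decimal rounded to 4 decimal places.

0.2128

The likelihood of the observed sequence under each hypothesis: P(data | bag A) = (3/8)(3/8)(3/8) = 0.052734; P(data | bag B) = (6/7)(6/7)(6/7) = 0.62974; P(data | bag C) = (9/11)(9/11)(9/11) = 0.54771; P(data | bag D) = (6/11)(6/11)(6/11) = 0.16228.
The prior-weighted likelihoods are 1/4 · 0.052734 = 0.013184, 1/4 · 0.62974 = 0.15743, 1/4 · 0.54771 = 0.13693, 1/4 · 0.16228 = 0.040571; with total 0.34812.
The posterior is then P(bag A | data) = 0.037871, P(bag B | data) = 0.45225, P(bag C | data) = 0.39334, P(bag D | data) = 0.11654.
The predictive probability is P(red next | data) = (5/8)(0.037871) + (1/7)(0.45225) + (2/11)(0.39334) + (5/11)(0.11654) = 0.21277.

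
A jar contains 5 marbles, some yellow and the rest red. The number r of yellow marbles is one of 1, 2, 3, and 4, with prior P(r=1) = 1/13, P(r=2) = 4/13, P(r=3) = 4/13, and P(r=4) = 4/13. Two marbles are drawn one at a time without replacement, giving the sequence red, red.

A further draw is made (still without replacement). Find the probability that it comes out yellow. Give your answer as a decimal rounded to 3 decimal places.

0.636

Under each hypothesis, the probability of the observed sequence is: P(data | r = 1) = (4/5)(3/4) = 3/5; P(data | r = 2) = (3/5)(2/4) = 3/10; P(data | r = 3) = (2/5)(1/4) = 1/10; P(data | r = 4) = (1/5)(0/4) = 0.
Multiplying each by its prior: 1/13 · 3/5 = 3/65, 4/13 · 3/10 = 6/65, 4/13 · 1/10 = 2/65, 4/13 · 0 = 0; summing to 11/65.
Dividing through by the total gives posterior P(r = 1 | data) = 3/11, P(r = 2 | data) = 6/11, P(r = 3 | data) = 2/11, P(r = 4 | data) = 0.
The predictive probability is P(yellow next | data) = (1/3)(3/11) + (2/3)(6/11) + (1)(2/11) = 7/11.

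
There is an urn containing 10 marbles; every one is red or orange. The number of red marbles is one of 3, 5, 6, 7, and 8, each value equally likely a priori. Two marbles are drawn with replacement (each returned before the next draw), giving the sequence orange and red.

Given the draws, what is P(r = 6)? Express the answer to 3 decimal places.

0.224

For each hypothesis, P(data | H) works out to: P(data | r = 3) = (7/10)(3/10) = 21/100; P(data | r = 5) = (5/10)(5/10) = 1/4; P(data | r = 6) = (4/10)(6/10) = 6/25; P(data | r = 7) = (3/10)(7/10) = 21/100; P(data | r = 8) = (2/10)(8/10) = 4/25.
Weighting by the prior gives 1/5 · 21/100 = 21/500, 1/5 · 1/4 = 1/20, 1/5 · 6/25 = 6/125, 1/5 · 21/100 = 21/500, 1/5 · 4/25 = 4/125; with total 107/500.
So P(r = 6 | data) = (6/125) / (107/500) = 24/107.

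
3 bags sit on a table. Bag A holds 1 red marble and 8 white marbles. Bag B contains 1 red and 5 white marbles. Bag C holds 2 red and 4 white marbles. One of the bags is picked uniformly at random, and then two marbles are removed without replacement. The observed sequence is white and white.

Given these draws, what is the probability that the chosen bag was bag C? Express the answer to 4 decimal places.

The likelihood of the observed sequence under each hypothesis: P(data | bag A) = (8/9)(7/8) = 7/9; P(data | bag B) = (5/6)(4/5) = 2/3; P(data | bag C) = (4/6)(3/5) = 2/5.
Weighting by the prior gives 1/3 · 7/9 = 7/27, 1/3 · 2/3 = 2/9, 1/3 · 2/5 = 2/15; with total 83/135.
Therefore the posterior P(bag C | data) = (2/15) / (83/135) = 18/83.

0.2169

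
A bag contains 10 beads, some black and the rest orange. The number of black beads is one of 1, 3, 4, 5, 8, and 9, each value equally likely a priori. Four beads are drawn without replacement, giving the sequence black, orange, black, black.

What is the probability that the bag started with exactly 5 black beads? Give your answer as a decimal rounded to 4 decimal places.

0.1805

For each hypothesis, P(data | H) works out to: P(data | r = 1) = (1/10)(9/9)(0/8) = 0; P(data | r = 3) = (3/10)(7/9)(2/8)(1/7) = 0.0083333; P(data | r = 4) = (4/10)(6/9)(3/8)(2/7) = 0.028571; P(data | r = 5) = (5/10)(5/9)(4/8)(3/7) = 0.059524; P(data | r = 8) = (8/10)(2/9)(7/8)(6/7) = 0.13333; P(data | r = 9) = (9/10)(1/9)(8/8)(7/7) = 0.1.
Weighting by the prior gives 1/6 · 0 = 0, 1/6 · 0.0083333 = 0.0013889, 1/6 · 0.028571 = 0.0047619, 1/6 · 0.059524 = 0.0099206, 1/6 · 0.13333 = 0.022222, 1/6 · 0.1 = 0.016667; summing to 0.05496.
By Bayes' rule, P(r = 5 | data) = (0.0099206) / (0.05496) = 0.18051.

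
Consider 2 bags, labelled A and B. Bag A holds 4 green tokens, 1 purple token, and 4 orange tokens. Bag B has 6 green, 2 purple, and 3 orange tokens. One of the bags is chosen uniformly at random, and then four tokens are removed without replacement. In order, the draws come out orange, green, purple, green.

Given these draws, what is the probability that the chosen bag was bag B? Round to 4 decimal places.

0.5888

Compute the likelihood of the observed sequence for each case: P(data | bag A) = (4/9)(4/8)(1/7)(3/6) = 0.015873; P(data | bag B) = (3/11)(6/10)(2/9)(5/8) = 0.022727.
The prior-weighted likelihoods are 1/2 · 0.015873 = 0.0079365, 1/2 · 0.022727 = 0.011364; with total 0.0193.
Hence P(bag B | data) = (0.011364) / (0.0193) = 0.58879.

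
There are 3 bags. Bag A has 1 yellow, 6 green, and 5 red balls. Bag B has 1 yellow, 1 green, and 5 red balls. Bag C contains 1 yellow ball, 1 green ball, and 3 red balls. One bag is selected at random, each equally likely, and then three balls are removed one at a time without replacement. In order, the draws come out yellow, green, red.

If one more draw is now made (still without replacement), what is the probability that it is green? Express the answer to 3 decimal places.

0.131

Under each hypothesis, the probability of the observed sequence is: P(data | bag A) = (1/12)(6/11)(5/10) = 0.022727; P(data | bag B) = (1/7)(1/6)(5/5) = 0.02381; P(data | bag C) = (1/5)(1/4)(3/3) = 0.05.
The prior-weighted likelihoods are 1/3 · 0.022727 = 0.0075758, 1/3 · 0.02381 = 0.0079365, 1/3 · 0.05 = 0.016667; summing to 0.032179.
Normalising, the posterior is P(bag A | data) = 0.23543, P(bag B | data) = 0.24664, P(bag C | data) = 0.51794.
So P(green next | data) = Σ P(green next | H) P(H | data) = (5/9)(0.23543) + (0)(0.24664) + (0)(0.51794) = 0.13079.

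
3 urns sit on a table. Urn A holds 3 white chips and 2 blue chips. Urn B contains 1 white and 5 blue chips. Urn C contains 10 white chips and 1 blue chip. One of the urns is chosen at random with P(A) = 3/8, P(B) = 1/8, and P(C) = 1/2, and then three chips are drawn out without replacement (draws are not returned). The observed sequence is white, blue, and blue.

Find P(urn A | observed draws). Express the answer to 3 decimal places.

0.643

Compute the likelihood of the observed sequence for each case: P(data | urn A) = (3/5)(2/4)(1/3) = 1/10; P(data | urn B) = (1/6)(5/5)(4/4) = 1/6; P(data | urn C) = (10/11)(1/10)(0/9) = 0.
Weighting by the prior gives 3/8 · 1/10 = 3/80, 1/8 · 1/6 = 1/48, 1/2 · 0 = 0; these sum to 7/120.
So P(urn A | data) = (3/80) / (7/120) = 9/14.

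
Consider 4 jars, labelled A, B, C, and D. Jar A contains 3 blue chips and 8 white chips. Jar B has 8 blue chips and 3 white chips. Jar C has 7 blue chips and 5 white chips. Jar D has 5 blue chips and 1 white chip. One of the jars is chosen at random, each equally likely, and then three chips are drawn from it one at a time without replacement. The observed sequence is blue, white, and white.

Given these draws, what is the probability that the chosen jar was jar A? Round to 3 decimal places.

0.523

For each hypothesis, P(data | H) works out to: P(data | jar A) = (3/11)(8/10)(7/9) = 0.1697; P(data | jar B) = (8/11)(3/10)(2/9) = 0.048485; P(data | jar C) = (7/12)(5/11)(4/10) = 0.10606; P(data | jar D) = (5/6)(1/5)(0/4) = 0.
Weighting by the prior gives 1/4 · 0.1697 = 0.042424, 1/4 · 0.048485 = 0.012121, 1/4 · 0.10606 = 0.026515, 1/4 · 0 = 0; these sum to 0.081061.
By Bayes' rule, P(jar A | data) = (0.042424) / (0.081061) = 0.52336.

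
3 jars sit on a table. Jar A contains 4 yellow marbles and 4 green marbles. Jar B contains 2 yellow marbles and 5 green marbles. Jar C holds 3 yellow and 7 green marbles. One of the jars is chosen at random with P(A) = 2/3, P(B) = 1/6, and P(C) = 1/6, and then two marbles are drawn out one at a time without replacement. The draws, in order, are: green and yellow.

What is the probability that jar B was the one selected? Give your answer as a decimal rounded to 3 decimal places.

For each hypothesis, P(data | H) works out to: P(data | jar A) = (4/8)(4/7) = 2/7; P(data | jar B) = (5/7)(2/6) = 5/21; P(data | jar C) = (7/10)(3/9) = 7/30.
Weighting by the prior gives 2/3 · 2/7 = 4/21, 1/6 · 5/21 = 5/126, 1/6 · 7/30 = 7/180; summing to 113/420.
Therefore the posterior P(jar B | data) = (5/126) / (113/420) = 50/339.

0.147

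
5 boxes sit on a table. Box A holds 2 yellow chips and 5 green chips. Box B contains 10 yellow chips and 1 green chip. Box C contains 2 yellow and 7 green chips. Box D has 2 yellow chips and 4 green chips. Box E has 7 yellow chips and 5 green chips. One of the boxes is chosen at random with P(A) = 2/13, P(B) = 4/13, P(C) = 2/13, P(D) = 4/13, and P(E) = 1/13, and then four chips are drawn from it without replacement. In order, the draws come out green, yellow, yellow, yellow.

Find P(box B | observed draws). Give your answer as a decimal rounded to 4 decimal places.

For each hypothesis, P(data | H) works out to: P(data | box A) = (5/7)(2/6)(1/5)(0/4) = 0; P(data | box B) = (1/11)(10/10)(9/9)(8/8) = 0.090909; P(data | box C) = (7/9)(2/8)(1/7)(0/6) = 0; P(data | box D) = (4/6)(2/5)(1/4)(0/3) = 0; P(data | box E) = (5/12)(7/11)(6/10)(5/9) = 0.088384.
The prior-weighted likelihoods are 2/13 · 0 = 0, 4/13 · 0.090909 = 0.027972, 2/13 · 0 = 0, 4/13 · 0 = 0, 1/13 · 0.088384 = 0.0067988; with total 0.034771.
Therefore the posterior P(box B | data) = (0.027972) / (0.034771) = 0.80447.

0.8045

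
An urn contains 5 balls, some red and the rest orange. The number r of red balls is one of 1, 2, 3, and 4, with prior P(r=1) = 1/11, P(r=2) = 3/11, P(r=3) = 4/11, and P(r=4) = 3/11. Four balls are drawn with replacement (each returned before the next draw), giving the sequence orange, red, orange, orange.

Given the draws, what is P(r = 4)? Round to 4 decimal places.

0.0359

The likelihood of the observed sequence under each hypothesis: P(data | r = 1) = (4/5)(1/5)(4/5)(4/5) = 0.1024; P(data | r = 2) = (3/5)(2/5)(3/5)(3/5) = 0.0864; P(data | r = 3) = (2/5)(3/5)(2/5)(2/5) = 0.0384; P(data | r = 4) = (1/5)(4/5)(1/5)(1/5) = 0.0064.
Multiplying each by its prior: 1/11 · 0.1024 = 0.0093091, 3/11 · 0.0864 = 0.023564, 4/11 · 0.0384 = 0.013964, 3/11 · 0.0064 = 0.0017455; summing to 0.048582.
By Bayes' rule, P(r = 4 | data) = (0.0017455) / (0.048582) = 0.035928.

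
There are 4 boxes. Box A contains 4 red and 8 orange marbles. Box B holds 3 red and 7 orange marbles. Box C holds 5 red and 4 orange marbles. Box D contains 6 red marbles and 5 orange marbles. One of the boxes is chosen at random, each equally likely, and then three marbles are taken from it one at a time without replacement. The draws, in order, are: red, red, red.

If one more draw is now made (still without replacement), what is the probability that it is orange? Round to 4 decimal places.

Under each hypothesis, the probability of the observed sequence is: P(data | box A) = (4/12)(3/11)(2/10) = 0.018182; P(data | box B) = (3/10)(2/9)(1/8) = 0.0083333; P(data | box C) = (5/9)(4/8)(3/7) = 0.11905; P(data | box D) = (6/11)(5/10)(4/9) = 0.12121.
Weighting by the prior gives 1/4 · 0.018182 = 0.0045455, 1/4 · 0.0083333 = 0.0020833, 1/4 · 0.11905 = 0.029762, 1/4 · 0.12121 = 0.030303; these sum to 0.066694.
The posterior is then P(box A | data) = 0.068154, P(box B | data) = 0.031237, P(box C | data) = 0.44625, P(box D | data) = 0.45436.
Averaging over the posterior, P(orange next | data) = (8/9)(0.068154) + (1)(0.031237) + (2/3)(0.44625) + (5/8)(0.45436) = 0.67329.

0.6733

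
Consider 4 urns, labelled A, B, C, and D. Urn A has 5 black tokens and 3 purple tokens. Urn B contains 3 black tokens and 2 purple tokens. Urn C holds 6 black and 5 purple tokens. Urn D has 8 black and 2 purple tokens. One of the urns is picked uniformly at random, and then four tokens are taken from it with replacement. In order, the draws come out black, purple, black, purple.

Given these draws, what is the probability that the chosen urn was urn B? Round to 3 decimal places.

Under each hypothesis, the probability of the observed sequence is: P(data | urn A) = (5/8)(3/8)(5/8)(3/8) = 0.054932; P(data | urn B) = (3/5)(2/5)(3/5)(2/5) = 0.0576; P(data | urn C) = (6/11)(5/11)(6/11)(5/11) = 0.061471; P(data | urn D) = (8/10)(2/10)(8/10)(2/10) = 0.0256.
Weighting by the prior gives 1/4 · 0.054932 = 0.013733, 1/4 · 0.0576 = 0.0144, 1/4 · 0.061471 = 0.015368, 1/4 · 0.0256 = 0.0064; these sum to 0.049901.
So P(urn B | data) = (0.0144) / (0.049901) = 0.28857.

0.289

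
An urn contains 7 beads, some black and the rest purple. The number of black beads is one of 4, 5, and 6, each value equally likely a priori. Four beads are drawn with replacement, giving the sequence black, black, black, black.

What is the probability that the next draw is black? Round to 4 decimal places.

For each hypothesis, P(data | H) works out to: P(data | r = 4) = (4/7)(4/7)(4/7)(4/7) = 0.10662; P(data | r = 5) = (5/7)(5/7)(5/7)(5/7) = 0.26031; P(data | r = 6) = (6/7)(6/7)(6/7)(6/7) = 0.53978.
Weighting by the prior gives 1/3 · 0.10662 = 0.035541, 1/3 · 0.26031 = 0.086769, 1/3 · 0.53978 = 0.17993; with total 0.30224.
Normalising, the posterior is P(r = 4 | data) = 0.11759, P(r = 5 | data) = 0.28709, P(r = 6 | data) = 0.59531.
So P(black next | data) = Σ P(black next | H) P(H | data) = (4/7)(0.11759) + (5/7)(0.28709) + (6/7)(0.59531) = 0.78253.

0.7825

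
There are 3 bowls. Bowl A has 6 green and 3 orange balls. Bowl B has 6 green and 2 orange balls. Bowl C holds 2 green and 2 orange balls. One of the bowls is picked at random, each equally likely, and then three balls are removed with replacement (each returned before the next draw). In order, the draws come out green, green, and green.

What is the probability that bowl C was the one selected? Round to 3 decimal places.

Under each hypothesis, the probability of the observed sequence is: P(data | bowl A) = (6/9)(6/9)(6/9) = 0.2963; P(data | bowl B) = (6/8)(6/8)(6/8) = 0.42188; P(data | bowl C) = (2/4)(2/4)(2/4) = 0.125.
Multiplying each by its prior: 1/3 · 0.2963 = 0.098765, 1/3 · 0.42188 = 0.14062, 1/3 · 0.125 = 0.041667; these sum to 0.28106.
By Bayes' rule, P(bowl C | data) = (0.041667) / (0.28106) = 0.14825.

0.148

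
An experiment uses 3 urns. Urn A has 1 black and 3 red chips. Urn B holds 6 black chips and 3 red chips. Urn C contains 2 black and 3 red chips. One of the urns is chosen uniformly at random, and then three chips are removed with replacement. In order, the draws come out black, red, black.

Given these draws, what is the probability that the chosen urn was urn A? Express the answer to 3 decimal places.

For each hypothesis, P(data | H) works out to: P(data | urn A) = (1/4)(3/4)(1/4) = 0.046875; P(data | urn B) = (6/9)(3/9)(6/9) = 0.14815; P(data | urn C) = (2/5)(3/5)(2/5) = 0.096.
Weighting by the prior gives 1/3 · 0.046875 = 0.015625, 1/3 · 0.14815 = 0.049383, 1/3 · 0.096 = 0.032; with total 0.097008.
Hence P(urn A | data) = (0.015625) / (0.097008) = 0.16107.

0.161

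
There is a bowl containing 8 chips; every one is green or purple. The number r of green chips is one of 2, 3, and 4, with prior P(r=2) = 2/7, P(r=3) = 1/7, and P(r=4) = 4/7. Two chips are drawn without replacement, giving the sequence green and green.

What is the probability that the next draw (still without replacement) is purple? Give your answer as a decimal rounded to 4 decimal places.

For each hypothesis, P(data | H) works out to: P(data | r = 2) = (2/8)(1/7) = 1/28; P(data | r = 3) = (3/8)(2/7) = 3/28; P(data | r = 4) = (4/8)(3/7) = 3/14.
The prior-weighted likelihoods are 2/7 · 1/28 = 1/98, 1/7 · 3/28 = 3/196, 4/7 · 3/14 = 6/49; summing to 29/196.
Dividing through by the total gives posterior P(r = 2 | data) = 2/29, P(r = 3 | data) = 3/29, P(r = 4 | data) = 24/29.
Averaging over the posterior, P(purple next | data) = (1)(2/29) + (5/6)(3/29) + (2/3)(24/29) = 41/58.

0.7069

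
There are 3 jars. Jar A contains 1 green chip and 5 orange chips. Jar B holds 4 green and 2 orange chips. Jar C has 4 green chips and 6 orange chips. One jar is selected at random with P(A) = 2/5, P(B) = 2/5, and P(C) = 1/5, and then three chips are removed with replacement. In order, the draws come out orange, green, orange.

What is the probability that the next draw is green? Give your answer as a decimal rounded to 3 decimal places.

The likelihood of the observed sequence under each hypothesis: P(data | jar A) = (5/6)(1/6)(5/6) = 0.11574; P(data | jar B) = (2/6)(4/6)(2/6) = 0.074074; P(data | jar C) = (6/10)(4/10)(6/10) = 0.144.
Weighting by the prior gives 2/5 · 0.11574 = 0.046296, 2/5 · 0.074074 = 0.02963, 1/5 · 0.144 = 0.0288; these sum to 0.10473.
Dividing through by the total gives posterior P(jar A | data) = 0.44207, P(jar B | data) = 0.28293, P(jar C | data) = 0.275.
So P(green next | data) = Σ P(green next | H) P(H | data) = (1/6)(0.44207) + (2/3)(0.28293) + (2/5)(0.275) = 0.3723.

0.372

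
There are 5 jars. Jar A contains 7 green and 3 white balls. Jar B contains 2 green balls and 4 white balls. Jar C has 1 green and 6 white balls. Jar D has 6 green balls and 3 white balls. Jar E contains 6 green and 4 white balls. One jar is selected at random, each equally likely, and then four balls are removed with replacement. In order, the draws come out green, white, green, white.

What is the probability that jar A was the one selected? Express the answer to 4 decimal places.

For each hypothesis, P(data | H) works out to: P(data | jar A) = (7/10)(3/10)(7/10)(3/10) = 0.0441; P(data | jar B) = (2/6)(4/6)(2/6)(4/6) = 0.049383; P(data | jar C) = (1/7)(6/7)(1/7)(6/7) = 0.014994; P(data | jar D) = (6/9)(3/9)(6/9)(3/9) = 0.049383; P(data | jar E) = (6/10)(4/10)(6/10)(4/10) = 0.0576.
The prior-weighted likelihoods are 1/5 · 0.0441 = 0.00882, 1/5 · 0.049383 = 0.0098765, 1/5 · 0.014994 = 0.0029988, 1/5 · 0.049383 = 0.0098765, 1/5 · 0.0576 = 0.01152; these sum to 0.043092.
So P(jar A | data) = (0.00882) / (0.043092) = 0.20468.

0.2047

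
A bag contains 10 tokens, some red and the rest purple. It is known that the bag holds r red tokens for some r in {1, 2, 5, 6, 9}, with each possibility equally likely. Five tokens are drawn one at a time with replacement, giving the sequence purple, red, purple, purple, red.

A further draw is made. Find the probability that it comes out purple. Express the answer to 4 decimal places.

0.5776

Under each hypothesis, the probability of the observed sequence is: P(data | r = 1) = (9/10)(1/10)(9/10)(9/10)(1/10) = 0.00729; P(data | r = 2) = (8/10)(2/10)(8/10)(8/10)(2/10) = 0.02048; P(data | r = 5) = (5/10)(5/10)(5/10)(5/10)(5/10) = 0.03125; P(data | r = 6) = (4/10)(6/10)(4/10)(4/10)(6/10) = 0.02304; P(data | r = 9) = (1/10)(9/10)(1/10)(1/10)(9/10) = 0.00081.
The prior-weighted likelihoods are 1/5 · 0.00729 = 0.001458, 1/5 · 0.02048 = 0.004096, 1/5 · 0.03125 = 0.00625, 1/5 · 0.02304 = 0.004608, 1/5 · 0.00081 = 0.000162; summing to 0.016574.
Dividing through by the total gives posterior P(r = 1 | data) = 0.087969, P(r = 2 | data) = 0.24713, P(r = 5 | data) = 0.3771, P(r = 6 | data) = 0.27803, P(r = 9 | data) = 0.0097743.
So P(purple next | data) = Σ P(purple next | H) P(H | data) = (9/10)(0.087969) + (4/5)(0.24713) + (1/2)(0.3771) + (2/5)(0.27803) + (1/10)(0.0097743) = 0.57762.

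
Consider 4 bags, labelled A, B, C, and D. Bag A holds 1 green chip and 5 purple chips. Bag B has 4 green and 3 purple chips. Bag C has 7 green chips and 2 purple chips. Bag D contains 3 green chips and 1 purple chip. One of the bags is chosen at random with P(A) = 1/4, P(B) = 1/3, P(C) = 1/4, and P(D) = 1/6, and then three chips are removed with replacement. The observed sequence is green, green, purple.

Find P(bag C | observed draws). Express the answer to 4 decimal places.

Under each hypothesis, the probability of the observed sequence is: P(data | bag A) = (1/6)(1/6)(5/6) = 0.023148; P(data | bag B) = (4/7)(4/7)(3/7) = 0.13994; P(data | bag C) = (7/9)(7/9)(2/9) = 0.13443; P(data | bag D) = (3/4)(3/4)(1/4) = 0.14062.
Weighting by the prior gives 1/4 · 0.023148 = 0.005787, 1/3 · 0.13994 = 0.046647, 1/4 · 0.13443 = 0.033608, 1/6 · 0.14062 = 0.023438; with total 0.10948.
So P(bag C | data) = (0.033608) / (0.10948) = 0.30698.

0.3070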